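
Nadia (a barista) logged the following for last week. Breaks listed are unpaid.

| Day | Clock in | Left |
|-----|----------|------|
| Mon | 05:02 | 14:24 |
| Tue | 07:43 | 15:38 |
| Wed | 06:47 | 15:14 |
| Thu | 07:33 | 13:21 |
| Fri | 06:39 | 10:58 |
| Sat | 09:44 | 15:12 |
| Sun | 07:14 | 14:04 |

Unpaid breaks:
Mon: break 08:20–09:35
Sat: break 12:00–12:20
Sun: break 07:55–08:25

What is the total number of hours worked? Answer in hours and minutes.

46 h 4 min

Mon: 05:02–14:24 = 9 h 22 min; less 75 min break → 8 h 7 min
Tue: 07:43–15:38 = 7 h 55 min
Wed: 06:47–15:14 = 8 h 27 min
Thu: 07:33–13:21 = 5 h 48 min
Fri: 06:39–10:58 = 4 h 19 min
Sat: 09:44–15:12 = 5 h 28 min; less 20 min break → 5 h 8 min
Sun: 07:14–14:04 = 6 h 50 min; less 30 min break → 6 h 20 min
Total: 8 h 7 min + 7 h 55 min + 8 h 27 min + 5 h 48 min + 4 h 19 min + 5 h 8 min + 6 h 20 min = 46 h 4 min.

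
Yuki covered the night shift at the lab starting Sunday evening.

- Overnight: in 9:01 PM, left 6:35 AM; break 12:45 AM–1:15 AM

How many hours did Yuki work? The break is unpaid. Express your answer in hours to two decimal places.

9.07 hours

Overnight: 9:01 PM → midnight = 2 h 59 min; midnight → 6:35 AM = 6 h 35 min; span 9 h 34 min; less 30 min break → 9 h 4 min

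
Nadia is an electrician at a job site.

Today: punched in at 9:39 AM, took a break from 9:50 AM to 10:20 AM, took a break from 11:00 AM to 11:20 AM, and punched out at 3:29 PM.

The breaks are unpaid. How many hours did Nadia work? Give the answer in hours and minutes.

5 h 0 min

Today: 9:39 AM–3:29 PM = 5 h 50 min; less 50 min break → 5 h 0 min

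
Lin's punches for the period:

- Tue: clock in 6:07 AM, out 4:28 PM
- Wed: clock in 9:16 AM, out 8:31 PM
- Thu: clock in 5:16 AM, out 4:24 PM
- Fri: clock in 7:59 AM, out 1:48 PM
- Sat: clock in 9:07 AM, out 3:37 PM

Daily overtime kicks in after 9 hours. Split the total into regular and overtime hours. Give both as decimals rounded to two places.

Tue: 6:07 AM–4:28 PM = 10 h 21 min
Wed: 9:16 AM–8:31 PM = 11 h 15 min
Thu: 5:16 AM–4:24 PM = 11 h 8 min
Fri: 7:59 AM–1:48 PM = 5 h 49 min
Sat: 9:07 AM–3:37 PM = 6 h 30 min
Tue reg 9 h 0 min / OT 1 h 21 min; Wed reg 9 h 0 min / OT 2 h 15 min; Thu reg 9 h 0 min / OT 2 h 8 min; Fri reg 5 h 49 min / OT 0 h 0 min; Sat reg 6 h 30 min / OT 0 h 0 min.
Totals: regular 39 h 19 min, overtime 5 h 44 min.

Regular 39.32 hours, overtime 5.73 hours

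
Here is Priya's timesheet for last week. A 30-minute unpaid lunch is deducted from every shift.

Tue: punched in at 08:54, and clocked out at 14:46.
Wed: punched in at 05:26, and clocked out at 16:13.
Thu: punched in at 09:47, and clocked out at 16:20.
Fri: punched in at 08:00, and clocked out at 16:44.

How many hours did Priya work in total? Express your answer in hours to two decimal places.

Tue: 08:54–14:46 = 5 h 52 min; less 30 min break → 5 h 22 min
Wed: 05:26–16:13 = 10 h 47 min; less 30 min break → 10 h 17 min
Thu: 09:47–16:20 = 6 h 33 min; less 30 min break → 6 h 3 min
Fri: 08:00–16:44 = 8 h 44 min; less 30 min break → 8 h 14 min
Total: 5 h 22 min + 10 h 17 min + 6 h 3 min + 8 h 14 min = 29 h 56 min.

29.93 hours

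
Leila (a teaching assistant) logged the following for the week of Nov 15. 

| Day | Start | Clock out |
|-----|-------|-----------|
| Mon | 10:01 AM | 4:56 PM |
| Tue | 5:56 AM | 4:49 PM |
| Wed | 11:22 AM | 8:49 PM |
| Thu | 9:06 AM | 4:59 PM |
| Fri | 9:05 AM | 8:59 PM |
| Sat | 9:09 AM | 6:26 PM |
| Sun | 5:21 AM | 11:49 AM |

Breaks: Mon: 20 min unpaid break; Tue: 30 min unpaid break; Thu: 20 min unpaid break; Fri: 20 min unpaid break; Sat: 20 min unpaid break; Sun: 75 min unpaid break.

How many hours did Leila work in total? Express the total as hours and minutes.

59 h 42 min

Mon: 10:01 AM–4:56 PM = 6 h 55 min; less 20 min break → 6 h 35 min
Tue: 5:56 AM–4:49 PM = 10 h 53 min; less 30 min break → 10 h 23 min
Wed: 11:22 AM–8:49 PM = 9 h 27 min
Thu: 9:06 AM–4:59 PM = 7 h 53 min; less 20 min break → 7 h 33 min
Fri: 9:05 AM–8:59 PM = 11 h 54 min; less 20 min break → 11 h 34 min
Sat: 9:09 AM–6:26 PM = 9 h 17 min; less 20 min break → 8 h 57 min
Sun: 5:21 AM–11:49 AM = 6 h 28 min; less 75 min break → 5 h 13 min
Total: 6 h 35 min + 10 h 23 min + 9 h 27 min + 7 h 33 min + 11 h 34 min + 8 h 57 min + 5 h 13 min = 59 h 42 min.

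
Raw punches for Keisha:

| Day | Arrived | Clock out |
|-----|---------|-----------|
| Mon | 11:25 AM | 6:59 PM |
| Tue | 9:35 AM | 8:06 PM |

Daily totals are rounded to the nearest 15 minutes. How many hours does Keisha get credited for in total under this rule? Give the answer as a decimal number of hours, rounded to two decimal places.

Mon: 11:25 AM–6:59 PM = 7 h 34 min → rounds to 7 h 30 min
Tue: 9:35 AM–8:06 PM = 10 h 31 min → rounds to 10 h 30 min
Total credited: 18 h 0 min.

18.00 hours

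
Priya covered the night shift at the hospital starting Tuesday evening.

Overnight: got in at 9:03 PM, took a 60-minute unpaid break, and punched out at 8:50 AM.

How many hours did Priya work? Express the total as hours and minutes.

10 h 47 min

Overnight: 9:03 PM → midnight = 2 h 57 min; midnight → 8:50 AM = 8 h 50 min; span 11 h 47 min; less 60 min break → 10 h 47 min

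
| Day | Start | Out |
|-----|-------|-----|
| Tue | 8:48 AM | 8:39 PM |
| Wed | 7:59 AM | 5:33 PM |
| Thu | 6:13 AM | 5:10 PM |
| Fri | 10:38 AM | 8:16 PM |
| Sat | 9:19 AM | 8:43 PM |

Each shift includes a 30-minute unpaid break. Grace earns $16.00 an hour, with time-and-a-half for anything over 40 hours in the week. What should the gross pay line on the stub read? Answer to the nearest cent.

$901.60

Tue: 8:48 AM–8:39 PM = 11 h 51 min; less 30 min break → 11 h 21 min
Wed: 7:59 AM–5:33 PM = 9 h 34 min; less 30 min break → 9 h 4 min
Thu: 6:13 AM–5:10 PM = 10 h 57 min; less 30 min break → 10 h 27 min
Fri: 10:38 AM–8:16 PM = 9 h 38 min; less 30 min break → 9 h 8 min
Sat: 9:19 AM–8:43 PM = 11 h 24 min; less 30 min break → 10 h 54 min
Total worked: 50 h 54 min = 3054 min.
Regular 40 h 0 min = 2400 min at $16.00/h; overtime 10 h 54 min = 654 min at $24.00/h.
Pay = (2400 × $16.00 + 654 × $24.00) ÷ 60 = $901.60.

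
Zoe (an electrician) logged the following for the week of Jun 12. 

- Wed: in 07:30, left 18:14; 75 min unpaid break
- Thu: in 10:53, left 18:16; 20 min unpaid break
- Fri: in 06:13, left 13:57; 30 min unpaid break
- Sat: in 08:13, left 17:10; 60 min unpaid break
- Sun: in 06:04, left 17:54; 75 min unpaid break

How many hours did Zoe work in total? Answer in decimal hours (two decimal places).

Wed: 07:30–18:14 = 10 h 44 min; less 75 min break → 9 h 29 min
Thu: 10:53–18:16 = 7 h 23 min; less 20 min break → 7 h 3 min
Fri: 06:13–13:57 = 7 h 44 min; less 30 min break → 7 h 14 min
Sat: 08:13–17:10 = 8 h 57 min; less 60 min break → 7 h 57 min
Sun: 06:04–17:54 = 11 h 50 min; less 75 min break → 10 h 35 min
Total: 9 h 29 min + 7 h 3 min + 7 h 14 min + 7 h 57 min + 10 h 35 min = 42 h 18 min.

42.30 hours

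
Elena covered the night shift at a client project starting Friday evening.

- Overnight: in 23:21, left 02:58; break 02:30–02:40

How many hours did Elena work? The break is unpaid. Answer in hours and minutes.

3 h 27 min

Overnight: 23:21 → midnight = 0 h 39 min; midnight → 02:58 = 2 h 58 min; span 3 h 37 min; less 10 min break → 3 h 27 min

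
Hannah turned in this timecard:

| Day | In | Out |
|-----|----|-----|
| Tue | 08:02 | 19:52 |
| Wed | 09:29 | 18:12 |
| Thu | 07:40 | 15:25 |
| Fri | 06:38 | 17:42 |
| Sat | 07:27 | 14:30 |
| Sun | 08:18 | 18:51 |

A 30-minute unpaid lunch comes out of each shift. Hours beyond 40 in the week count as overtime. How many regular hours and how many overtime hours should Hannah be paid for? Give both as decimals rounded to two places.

Regular 40.00 hours, overtime 13.97 hours

Tue: 08:02–19:52 = 11 h 50 min; less 30 min break → 11 h 20 min
Wed: 09:29–18:12 = 8 h 43 min; less 30 min break → 8 h 13 min
Thu: 07:40–15:25 = 7 h 45 min; less 30 min break → 7 h 15 min
Fri: 06:38–17:42 = 11 h 4 min; less 30 min break → 10 h 34 min
Sat: 07:27–14:30 = 7 h 3 min; less 30 min break → 6 h 33 min
Sun: 08:18–18:51 = 10 h 33 min; less 30 min break → 10 h 3 min
Total worked: 53 h 58 min = 53.97 h.
Threshold 40 h → overtime 13 h 58 min, regular 40 h 0 min.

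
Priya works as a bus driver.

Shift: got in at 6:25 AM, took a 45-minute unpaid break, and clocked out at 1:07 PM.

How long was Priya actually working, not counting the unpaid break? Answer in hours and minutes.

Shift: 6:25 AM–1:07 PM = 6 h 42 min; less 45 min break → 5 h 57 min

5 h 57 min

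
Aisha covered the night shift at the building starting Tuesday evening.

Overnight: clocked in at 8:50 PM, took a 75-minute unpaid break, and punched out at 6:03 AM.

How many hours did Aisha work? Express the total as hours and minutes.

Overnight: 8:50 PM → midnight = 3 h 10 min; midnight → 6:03 AM = 6 h 3 min; span 9 h 13 min; less 75 min break → 7 h 58 min

7 h 58 min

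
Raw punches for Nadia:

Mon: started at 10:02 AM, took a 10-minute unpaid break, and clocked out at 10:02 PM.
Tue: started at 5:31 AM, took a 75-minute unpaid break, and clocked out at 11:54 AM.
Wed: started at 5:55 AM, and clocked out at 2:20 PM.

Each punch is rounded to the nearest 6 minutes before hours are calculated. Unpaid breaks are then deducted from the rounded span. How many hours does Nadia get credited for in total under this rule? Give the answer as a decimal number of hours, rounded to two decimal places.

Mon: in 10:02 AM→10:00 AM, out 10:02 PM→10:00 PM; 12 h 0 min − 10 min = 11 h 50 min
Tue: in 5:31 AM→5:30 AM, out 11:54 AM→11:54 AM; 6 h 24 min − 75 min = 5 h 9 min
Wed: in 5:55 AM→5:54 AM, out 2:20 PM→2:18 PM; 8 h 24 min
Total credited: 25 h 23 min.

25.38 hours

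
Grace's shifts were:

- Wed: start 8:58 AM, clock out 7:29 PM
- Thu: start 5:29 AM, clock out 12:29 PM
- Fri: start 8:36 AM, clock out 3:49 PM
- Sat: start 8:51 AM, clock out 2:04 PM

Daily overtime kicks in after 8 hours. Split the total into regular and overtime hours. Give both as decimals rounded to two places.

Regular 27.43 hours, overtime 2.52 hours

Wed: 8:58 AM–7:29 PM = 10 h 31 min
Thu: 5:29 AM–12:29 PM = 7 h 0 min
Fri: 8:36 AM–3:49 PM = 7 h 13 min
Sat: 8:51 AM–2:04 PM = 5 h 13 min
Wed reg 8 h 0 min / OT 2 h 31 min; Thu reg 7 h 0 min / OT 0 h 0 min; Fri reg 7 h 13 min / OT 0 h 0 min; Sat reg 5 h 13 min / OT 0 h 0 min.
Totals: regular 27 h 26 min, overtime 2 h 31 min.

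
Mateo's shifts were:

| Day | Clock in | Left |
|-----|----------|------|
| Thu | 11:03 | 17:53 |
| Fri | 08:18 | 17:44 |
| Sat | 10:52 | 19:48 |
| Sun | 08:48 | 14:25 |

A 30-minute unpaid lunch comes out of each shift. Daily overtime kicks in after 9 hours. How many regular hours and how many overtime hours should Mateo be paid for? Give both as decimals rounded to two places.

Thu: 11:03–17:53 = 6 h 50 min; less 30 min break → 6 h 20 min
Fri: 08:18–17:44 = 9 h 26 min; less 30 min break → 8 h 56 min
Sat: 10:52–19:48 = 8 h 56 min; less 30 min break → 8 h 26 min
Sun: 08:48–14:25 = 5 h 37 min; less 30 min break → 5 h 7 min
Thu reg 6 h 20 min / OT 0 h 0 min; Fri reg 8 h 56 min / OT 0 h 0 min; Sat reg 8 h 26 min / OT 0 h 0 min; Sun reg 5 h 7 min / OT 0 h 0 min.
Totals: regular 28 h 49 min, overtime 0 h 0 min.

Regular 28.82 hours, overtime 0.00 hours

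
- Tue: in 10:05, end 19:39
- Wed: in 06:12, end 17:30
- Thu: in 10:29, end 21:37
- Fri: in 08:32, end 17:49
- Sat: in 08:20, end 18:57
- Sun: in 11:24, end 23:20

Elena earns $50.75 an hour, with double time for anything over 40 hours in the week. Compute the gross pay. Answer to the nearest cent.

Tue: 10:05–19:39 = 9 h 34 min
Wed: 06:12–17:30 = 11 h 18 min
Thu: 10:29–21:37 = 11 h 8 min
Fri: 08:32–17:49 = 9 h 17 min
Sat: 08:20–18:57 = 10 h 37 min
Sun: 11:24–23:20 = 11 h 56 min
Total worked: 63 h 50 min = 3830 min.
Regular 40 h 0 min = 2400 min at $50.75/h; overtime 23 h 50 min = 1430 min at $101.50/h.
Pay = (2400 × $50.75 + 1430 × $101.50) ÷ 60 = $4449.08.

$4449.08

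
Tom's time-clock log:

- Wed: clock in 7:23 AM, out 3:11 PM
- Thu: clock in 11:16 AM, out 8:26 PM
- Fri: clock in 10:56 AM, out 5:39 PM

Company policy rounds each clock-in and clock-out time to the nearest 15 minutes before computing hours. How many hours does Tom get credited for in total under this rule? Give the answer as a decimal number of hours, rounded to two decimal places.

Wed: in 7:23 AM→7:30 AM, out 3:11 PM→3:15 PM; 7 h 45 min
Thu: in 11:16 AM→11:15 AM, out 8:26 PM→8:30 PM; 9 h 15 min
Fri: in 10:56 AM→11:00 AM, out 5:39 PM→5:45 PM; 6 h 45 min
Total credited: 23 h 45 min.

23.75 hours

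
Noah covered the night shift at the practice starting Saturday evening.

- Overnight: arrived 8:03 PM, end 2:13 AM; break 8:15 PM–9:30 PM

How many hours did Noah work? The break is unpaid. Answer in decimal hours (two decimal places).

Overnight: 8:03 PM → midnight = 3 h 57 min; midnight → 2:13 AM = 2 h 13 min; span 6 h 10 min; less 75 min break → 4 h 55 min

4.92 hours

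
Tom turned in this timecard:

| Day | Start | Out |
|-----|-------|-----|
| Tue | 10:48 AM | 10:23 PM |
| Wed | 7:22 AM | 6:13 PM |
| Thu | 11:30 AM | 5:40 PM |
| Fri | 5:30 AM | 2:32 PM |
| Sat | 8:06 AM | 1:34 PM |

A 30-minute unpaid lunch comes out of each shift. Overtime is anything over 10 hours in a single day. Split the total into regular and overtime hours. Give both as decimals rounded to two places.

Tue: 10:48 AM–10:23 PM = 11 h 35 min; less 30 min break → 11 h 5 min
Wed: 7:22 AM–6:13 PM = 10 h 51 min; less 30 min break → 10 h 21 min
Thu: 11:30 AM–5:40 PM = 6 h 10 min; less 30 min break → 5 h 40 min
Fri: 5:30 AM–2:32 PM = 9 h 2 min; less 30 min break → 8 h 32 min
Sat: 8:06 AM–1:34 PM = 5 h 28 min; less 30 min break → 4 h 58 min
Tue reg 10 h 0 min / OT 1 h 5 min; Wed reg 10 h 0 min / OT 0 h 21 min; Thu reg 5 h 40 min / OT 0 h 0 min; Fri reg 8 h 32 min / OT 0 h 0 min; Sat reg 4 h 58 min / OT 0 h 0 min.
Totals: regular 39 h 10 min, overtime 1 h 26 min.

Regular 39.17 hours, overtime 1.43 hours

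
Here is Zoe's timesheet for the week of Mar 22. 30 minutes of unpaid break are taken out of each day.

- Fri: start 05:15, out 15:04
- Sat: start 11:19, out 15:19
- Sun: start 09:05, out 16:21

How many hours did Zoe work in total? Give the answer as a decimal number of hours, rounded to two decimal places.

Fri: 05:15–15:04 = 9 h 49 min; less 30 min break → 9 h 19 min
Sat: 11:19–15:19 = 4 h 0 min; less 30 min break → 3 h 30 min
Sun: 09:05–16:21 = 7 h 16 min; less 30 min break → 6 h 46 min
Total: 9 h 19 min + 3 h 30 min + 6 h 46 min = 19 h 35 min.

19.58 hours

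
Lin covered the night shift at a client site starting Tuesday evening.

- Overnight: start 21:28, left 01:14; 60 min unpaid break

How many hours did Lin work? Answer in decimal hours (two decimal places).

2.77 hours

Overnight: 21:28 → midnight = 2 h 32 min; midnight → 01:14 = 1 h 14 min; span 3 h 46 min; less 60 min break → 2 h 46 min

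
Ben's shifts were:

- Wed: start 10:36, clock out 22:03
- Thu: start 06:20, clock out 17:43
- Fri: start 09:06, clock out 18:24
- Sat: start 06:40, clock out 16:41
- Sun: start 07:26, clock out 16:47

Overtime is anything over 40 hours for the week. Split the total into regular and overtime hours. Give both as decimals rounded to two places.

Wed: 10:36–22:03 = 11 h 27 min
Thu: 06:20–17:43 = 11 h 23 min
Fri: 09:06–18:24 = 9 h 18 min
Sat: 06:40–16:41 = 10 h 1 min
Sun: 07:26–16:47 = 9 h 21 min
Total worked: 51 h 30 min = 51.50 h.
Threshold 40 h → overtime 11 h 30 min, regular 40 h 0 min.

Regular 40.00 hours, overtime 11.50 hours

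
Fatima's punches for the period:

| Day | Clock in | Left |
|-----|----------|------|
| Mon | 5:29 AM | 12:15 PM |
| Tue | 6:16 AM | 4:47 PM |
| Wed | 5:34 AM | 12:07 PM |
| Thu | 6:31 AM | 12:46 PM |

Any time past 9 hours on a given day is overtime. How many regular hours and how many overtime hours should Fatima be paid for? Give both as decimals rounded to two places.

Regular 28.57 hours, overtime 1.52 hours

Mon: 5:29 AM–12:15 PM = 6 h 46 min
Tue: 6:16 AM–4:47 PM = 10 h 31 min
Wed: 5:34 AM–12:07 PM = 6 h 33 min
Thu: 6:31 AM–12:46 PM = 6 h 15 min
Mon reg 6 h 46 min / OT 0 h 0 min; Tue reg 9 h 0 min / OT 1 h 31 min; Wed reg 6 h 33 min / OT 0 h 0 min; Thu reg 6 h 15 min / OT 0 h 0 min.
Totals: regular 28 h 34 min, overtime 1 h 31 min.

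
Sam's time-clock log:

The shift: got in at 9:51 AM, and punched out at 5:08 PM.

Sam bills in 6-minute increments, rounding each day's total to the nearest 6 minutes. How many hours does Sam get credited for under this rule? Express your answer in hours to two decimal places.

7.30 hours

The shift: 9:51 AM–5:08 PM = 7 h 17 min → rounds to 7 h 18 min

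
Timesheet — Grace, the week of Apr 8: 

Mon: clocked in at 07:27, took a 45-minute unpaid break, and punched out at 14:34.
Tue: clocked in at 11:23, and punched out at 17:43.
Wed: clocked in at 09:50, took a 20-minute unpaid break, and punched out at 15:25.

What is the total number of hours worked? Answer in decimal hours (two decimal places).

17.95 hours

Mon: 07:27–14:34 = 7 h 7 min; less 45 min break → 6 h 22 min
Tue: 11:23–17:43 = 6 h 20 min
Wed: 09:50–15:25 = 5 h 35 min; less 20 min break → 5 h 15 min
Total: 6 h 22 min + 6 h 20 min + 5 h 15 min = 17 h 57 min.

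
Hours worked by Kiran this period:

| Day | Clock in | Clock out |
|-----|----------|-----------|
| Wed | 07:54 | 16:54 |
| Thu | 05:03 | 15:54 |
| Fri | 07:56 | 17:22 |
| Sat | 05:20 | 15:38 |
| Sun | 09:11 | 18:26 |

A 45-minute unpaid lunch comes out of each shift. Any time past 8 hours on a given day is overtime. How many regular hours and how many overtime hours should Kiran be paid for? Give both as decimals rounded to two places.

Wed: 07:54–16:54 = 9 h 0 min; less 45 min break → 8 h 15 min
Thu: 05:03–15:54 = 10 h 51 min; less 45 min break → 10 h 6 min
Fri: 07:56–17:22 = 9 h 26 min; less 45 min break → 8 h 41 min
Sat: 05:20–15:38 = 10 h 18 min; less 45 min break → 9 h 33 min
Sun: 09:11–18:26 = 9 h 15 min; less 45 min break → 8 h 30 min
Wed reg 8 h 0 min / OT 0 h 15 min; Thu reg 8 h 0 min / OT 2 h 6 min; Fri reg 8 h 0 min / OT 0 h 41 min; Sat reg 8 h 0 min / OT 1 h 33 min; Sun reg 8 h 0 min / OT 0 h 30 min.
Totals: regular 40 h 0 min, overtime 5 h 5 min.

Regular 40.00 hours, overtime 5.08 hours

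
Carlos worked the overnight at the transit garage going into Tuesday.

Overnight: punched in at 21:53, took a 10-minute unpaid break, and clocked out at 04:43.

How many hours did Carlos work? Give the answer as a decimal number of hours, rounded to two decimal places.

6.67 hours

Overnight: 21:53 → midnight = 2 h 7 min; midnight → 04:43 = 4 h 43 min; span 6 h 50 min; less 10 min break → 6 h 40 min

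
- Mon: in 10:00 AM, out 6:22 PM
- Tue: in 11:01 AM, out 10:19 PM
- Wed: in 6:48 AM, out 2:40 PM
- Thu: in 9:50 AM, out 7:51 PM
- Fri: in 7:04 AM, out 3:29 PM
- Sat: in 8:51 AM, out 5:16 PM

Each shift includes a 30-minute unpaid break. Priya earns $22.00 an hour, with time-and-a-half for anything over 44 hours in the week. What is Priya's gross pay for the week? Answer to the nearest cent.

Mon: 10:00 AM–6:22 PM = 8 h 22 min; less 30 min break → 7 h 52 min
Tue: 11:01 AM–10:19 PM = 11 h 18 min; less 30 min break → 10 h 48 min
Wed: 6:48 AM–2:40 PM = 7 h 52 min; less 30 min break → 7 h 22 min
Thu: 9:50 AM–7:51 PM = 10 h 1 min; less 30 min break → 9 h 31 min
Fri: 7:04 AM–3:29 PM = 8 h 25 min; less 30 min break → 7 h 55 min
Sat: 8:51 AM–5:16 PM = 8 h 25 min; less 30 min break → 7 h 55 min
Total worked: 51 h 23 min = 3083 min.
Regular 44 h 0 min = 2640 min at $22.00/h; overtime 7 h 23 min = 443 min at $33.00/h.
Pay = (2640 × $22.00 + 443 × $33.00) ÷ 60 = $1211.65.

$1211.65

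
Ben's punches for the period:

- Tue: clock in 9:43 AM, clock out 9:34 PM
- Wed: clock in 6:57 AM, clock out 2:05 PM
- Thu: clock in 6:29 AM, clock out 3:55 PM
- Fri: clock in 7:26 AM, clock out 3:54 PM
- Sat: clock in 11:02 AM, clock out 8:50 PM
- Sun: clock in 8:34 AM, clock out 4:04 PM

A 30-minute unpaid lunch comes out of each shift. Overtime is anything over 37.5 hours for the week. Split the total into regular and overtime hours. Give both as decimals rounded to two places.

Regular 37.50 hours, overtime 13.68 hours

Tue: 9:43 AM–9:34 PM = 11 h 51 min; less 30 min break → 11 h 21 min
Wed: 6:57 AM–2:05 PM = 7 h 8 min; less 30 min break → 6 h 38 min
Thu: 6:29 AM–3:55 PM = 9 h 26 min; less 30 min break → 8 h 56 min
Fri: 7:26 AM–3:54 PM = 8 h 28 min; less 30 min break → 7 h 58 min
Sat: 11:02 AM–8:50 PM = 9 h 48 min; less 30 min break → 9 h 18 min
Sun: 8:34 AM–4:04 PM = 7 h 30 min; less 30 min break → 7 h 0 min
Total worked: 51 h 11 min = 51.18 h.
Threshold 37.5 h → overtime 13 h 41 min, regular 37 h 30 min.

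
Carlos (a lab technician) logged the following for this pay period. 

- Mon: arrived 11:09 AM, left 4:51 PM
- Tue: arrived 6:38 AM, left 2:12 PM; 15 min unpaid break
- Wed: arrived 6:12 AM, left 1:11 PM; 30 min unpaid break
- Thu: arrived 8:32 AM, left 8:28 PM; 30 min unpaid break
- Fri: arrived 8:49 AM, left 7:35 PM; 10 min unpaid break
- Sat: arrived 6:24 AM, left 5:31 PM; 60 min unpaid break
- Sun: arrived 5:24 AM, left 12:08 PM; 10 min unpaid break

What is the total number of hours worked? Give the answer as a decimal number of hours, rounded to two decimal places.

58.22 hours

Mon: 11:09 AM–4:51 PM = 5 h 42 min
Tue: 6:38 AM–2:12 PM = 7 h 34 min; less 15 min break → 7 h 19 min
Wed: 6:12 AM–1:11 PM = 6 h 59 min; less 30 min break → 6 h 29 min
Thu: 8:32 AM–8:28 PM = 11 h 56 min; less 30 min break → 11 h 26 min
Fri: 8:49 AM–7:35 PM = 10 h 46 min; less 10 min break → 10 h 36 min
Sat: 6:24 AM–5:31 PM = 11 h 7 min; less 60 min break → 10 h 7 min
Sun: 5:24 AM–12:08 PM = 6 h 44 min; less 10 min break → 6 h 34 min
Total: 5 h 42 min + 7 h 19 min + 6 h 29 min + 11 h 26 min + 10 h 36 min + 10 h 7 min + 6 h 34 min = 58 h 13 min.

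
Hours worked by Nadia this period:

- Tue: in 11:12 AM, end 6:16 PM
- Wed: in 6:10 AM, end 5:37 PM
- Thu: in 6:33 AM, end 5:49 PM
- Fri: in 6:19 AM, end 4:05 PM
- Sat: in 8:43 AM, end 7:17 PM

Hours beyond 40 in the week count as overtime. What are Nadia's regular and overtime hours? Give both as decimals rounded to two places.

Regular 40.00 hours, overtime 10.12 hours

Tue: 11:12 AM–6:16 PM = 7 h 4 min
Wed: 6:10 AM–5:37 PM = 11 h 27 min
Thu: 6:33 AM–5:49 PM = 11 h 16 min
Fri: 6:19 AM–4:05 PM = 9 h 46 min
Sat: 8:43 AM–7:17 PM = 10 h 34 min
Total worked: 50 h 7 min = 50.12 h.
Threshold 40 h → overtime 10 h 7 min, regular 40 h 0 min.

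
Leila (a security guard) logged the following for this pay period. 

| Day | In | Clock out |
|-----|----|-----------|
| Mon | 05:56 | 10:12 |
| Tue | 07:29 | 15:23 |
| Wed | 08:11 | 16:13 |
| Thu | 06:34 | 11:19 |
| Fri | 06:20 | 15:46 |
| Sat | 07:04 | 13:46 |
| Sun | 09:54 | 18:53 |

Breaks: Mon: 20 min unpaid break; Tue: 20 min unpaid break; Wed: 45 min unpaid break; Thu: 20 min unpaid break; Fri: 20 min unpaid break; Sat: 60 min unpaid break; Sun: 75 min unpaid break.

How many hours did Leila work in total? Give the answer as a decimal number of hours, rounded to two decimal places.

45.73 hours

Mon: 05:56–10:12 = 4 h 16 min; less 20 min break → 3 h 56 min
Tue: 07:29–15:23 = 7 h 54 min; less 20 min break → 7 h 34 min
Wed: 08:11–16:13 = 8 h 2 min; less 45 min break → 7 h 17 min
Thu: 06:34–11:19 = 4 h 45 min; less 20 min break → 4 h 25 min
Fri: 06:20–15:46 = 9 h 26 min; less 20 min break → 9 h 6 min
Sat: 07:04–13:46 = 6 h 42 min; less 60 min break → 5 h 42 min
Sun: 09:54–18:53 = 8 h 59 min; less 75 min break → 7 h 44 min
Total: 3 h 56 min + 7 h 34 min + 7 h 17 min + 4 h 25 min + 9 h 6 min + 5 h 42 min + 7 h 44 min = 45 h 44 min.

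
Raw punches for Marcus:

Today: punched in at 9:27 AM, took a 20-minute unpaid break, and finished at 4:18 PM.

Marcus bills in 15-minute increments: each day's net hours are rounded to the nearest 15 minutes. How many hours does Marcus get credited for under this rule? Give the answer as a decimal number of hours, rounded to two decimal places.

Today: 9:27 AM–4:18 PM = 6 h 51 min − 20 min = 6 h 31 min → rounds to 6 h 30 min

6.50 hours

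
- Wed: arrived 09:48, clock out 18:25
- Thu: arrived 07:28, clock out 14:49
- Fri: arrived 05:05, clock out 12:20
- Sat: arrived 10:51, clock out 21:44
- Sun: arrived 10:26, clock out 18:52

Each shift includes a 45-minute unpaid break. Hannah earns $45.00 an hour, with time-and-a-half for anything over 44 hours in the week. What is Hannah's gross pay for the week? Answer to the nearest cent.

Wed: 09:48–18:25 = 8 h 37 min; less 45 min break → 7 h 52 min
Thu: 07:28–14:49 = 7 h 21 min; less 45 min break → 6 h 36 min
Fri: 05:05–12:20 = 7 h 15 min; less 45 min break → 6 h 30 min
Sat: 10:51–21:44 = 10 h 53 min; less 45 min break → 10 h 8 min
Sun: 10:26–18:52 = 8 h 26 min; less 45 min break → 7 h 41 min
Total worked: 38 h 47 min = 2327 min.
Regular 38 h 47 min = 2327 min at $45.00/h; overtime 0 h 0 min = 0 min at $67.50/h.
Pay = (2327 × $45.00 + 0 × $67.50) ÷ 60 = $1745.25.

$1745.25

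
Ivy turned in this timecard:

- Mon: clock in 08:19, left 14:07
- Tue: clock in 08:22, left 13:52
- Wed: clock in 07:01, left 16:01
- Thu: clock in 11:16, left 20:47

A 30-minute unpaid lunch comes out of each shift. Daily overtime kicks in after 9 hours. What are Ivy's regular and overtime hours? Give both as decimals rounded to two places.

Mon: 08:19–14:07 = 5 h 48 min; less 30 min break → 5 h 18 min
Tue: 08:22–13:52 = 5 h 30 min; less 30 min break → 5 h 0 min
Wed: 07:01–16:01 = 9 h 0 min; less 30 min break → 8 h 30 min
Thu: 11:16–20:47 = 9 h 31 min; less 30 min break → 9 h 1 min
Mon reg 5 h 18 min / OT 0 h 0 min; Tue reg 5 h 0 min / OT 0 h 0 min; Wed reg 8 h 30 min / OT 0 h 0 min; Thu reg 9 h 0 min / OT 0 h 1 min.
Totals: regular 27 h 48 min, overtime 0 h 1 min.

Regular 27.80 hours, overtime 0.02 hours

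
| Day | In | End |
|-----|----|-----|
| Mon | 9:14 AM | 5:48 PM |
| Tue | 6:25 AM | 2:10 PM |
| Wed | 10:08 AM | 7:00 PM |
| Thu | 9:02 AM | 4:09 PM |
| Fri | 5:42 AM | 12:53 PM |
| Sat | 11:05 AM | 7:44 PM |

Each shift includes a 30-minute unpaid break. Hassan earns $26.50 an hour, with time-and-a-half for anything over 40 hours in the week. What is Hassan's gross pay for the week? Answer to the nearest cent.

$1264.05

Mon: 9:14 AM–5:48 PM = 8 h 34 min; less 30 min break → 8 h 4 min
Tue: 6:25 AM–2:10 PM = 7 h 45 min; less 30 min break → 7 h 15 min
Wed: 10:08 AM–7:00 PM = 8 h 52 min; less 30 min break → 8 h 22 min
Thu: 9:02 AM–4:09 PM = 7 h 7 min; less 30 min break → 6 h 37 min
Fri: 5:42 AM–12:53 PM = 7 h 11 min; less 30 min break → 6 h 41 min
Sat: 11:05 AM–7:44 PM = 8 h 39 min; less 30 min break → 8 h 9 min
Total worked: 45 h 8 min = 2708 min.
Regular 40 h 0 min = 2400 min at $26.50/h; overtime 5 h 8 min = 308 min at $39.75/h.
Pay = (2400 × $26.50 + 308 × $39.75) ÷ 60 = $1264.05.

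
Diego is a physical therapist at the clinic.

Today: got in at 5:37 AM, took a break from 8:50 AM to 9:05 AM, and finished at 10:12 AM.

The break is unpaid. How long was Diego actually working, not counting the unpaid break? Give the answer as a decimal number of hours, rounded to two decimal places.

4.33 hours

Today: 5:37 AM–10:12 AM = 4 h 35 min; less 15 min break → 4 h 20 min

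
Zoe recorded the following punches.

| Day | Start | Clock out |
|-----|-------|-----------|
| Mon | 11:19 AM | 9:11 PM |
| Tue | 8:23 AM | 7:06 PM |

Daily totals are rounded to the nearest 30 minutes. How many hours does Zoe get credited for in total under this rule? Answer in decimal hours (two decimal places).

Mon: 11:19 AM–9:11 PM = 9 h 52 min → rounds to 10 h 0 min
Tue: 8:23 AM–7:06 PM = 10 h 43 min → rounds to 10 h 30 min
Total credited: 20 h 30 min.

20.50 hours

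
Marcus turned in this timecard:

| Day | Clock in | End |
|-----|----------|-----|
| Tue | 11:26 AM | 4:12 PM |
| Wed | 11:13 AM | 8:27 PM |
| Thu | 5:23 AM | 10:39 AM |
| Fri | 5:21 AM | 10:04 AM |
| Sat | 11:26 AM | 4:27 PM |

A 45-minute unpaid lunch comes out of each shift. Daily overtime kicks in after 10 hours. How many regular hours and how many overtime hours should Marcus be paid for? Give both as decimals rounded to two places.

Regular 25.25 hours, overtime 0.00 hours

Tue: 11:26 AM–4:12 PM = 4 h 46 min; less 45 min break → 4 h 1 min
Wed: 11:13 AM–8:27 PM = 9 h 14 min; less 45 min break → 8 h 29 min
Thu: 5:23 AM–10:39 AM = 5 h 16 min; less 45 min break → 4 h 31 min
Fri: 5:21 AM–10:04 AM = 4 h 43 min; less 45 min break → 3 h 58 min
Sat: 11:26 AM–4:27 PM = 5 h 1 min; less 45 min break → 4 h 16 min
Tue reg 4 h 1 min / OT 0 h 0 min; Wed reg 8 h 29 min / OT 0 h 0 min; Thu reg 4 h 31 min / OT 0 h 0 min; Fri reg 3 h 58 min / OT 0 h 0 min; Sat reg 4 h 16 min / OT 0 h 0 min.
Totals: regular 25 h 15 min, overtime 0 h 0 min.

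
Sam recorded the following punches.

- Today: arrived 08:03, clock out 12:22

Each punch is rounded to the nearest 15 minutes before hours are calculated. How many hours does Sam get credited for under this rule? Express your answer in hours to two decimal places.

4.25 hours

Today: in 08:03→08:00, out 12:22→12:15; 4 h 15 min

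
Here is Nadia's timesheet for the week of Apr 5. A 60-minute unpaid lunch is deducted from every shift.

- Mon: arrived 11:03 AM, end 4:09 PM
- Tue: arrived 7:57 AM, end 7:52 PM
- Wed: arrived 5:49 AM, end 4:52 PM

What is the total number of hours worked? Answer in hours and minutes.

Mon: 11:03 AM–4:09 PM = 5 h 6 min; less 60 min break → 4 h 6 min
Tue: 7:57 AM–7:52 PM = 11 h 55 min; less 60 min break → 10 h 55 min
Wed: 5:49 AM–4:52 PM = 11 h 3 min; less 60 min break → 10 h 3 min
Total: 4 h 6 min + 10 h 55 min + 10 h 3 min = 25 h 4 min.

25 h 4 min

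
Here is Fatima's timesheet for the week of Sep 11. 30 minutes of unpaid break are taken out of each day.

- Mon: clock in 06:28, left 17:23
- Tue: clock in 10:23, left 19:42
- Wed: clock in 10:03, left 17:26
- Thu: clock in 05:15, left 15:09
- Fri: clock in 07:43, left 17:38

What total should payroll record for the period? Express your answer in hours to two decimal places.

44.93 hours

Mon: 06:28–17:23 = 10 h 55 min; less 30 min break → 10 h 25 min
Tue: 10:23–19:42 = 9 h 19 min; less 30 min break → 8 h 49 min
Wed: 10:03–17:26 = 7 h 23 min; less 30 min break → 6 h 53 min
Thu: 05:15–15:09 = 9 h 54 min; less 30 min break → 9 h 24 min
Fri: 07:43–17:38 = 9 h 55 min; less 30 min break → 9 h 25 min
Total: 10 h 25 min + 8 h 49 min + 6 h 53 min + 9 h 24 min + 9 h 25 min = 44 h 56 min.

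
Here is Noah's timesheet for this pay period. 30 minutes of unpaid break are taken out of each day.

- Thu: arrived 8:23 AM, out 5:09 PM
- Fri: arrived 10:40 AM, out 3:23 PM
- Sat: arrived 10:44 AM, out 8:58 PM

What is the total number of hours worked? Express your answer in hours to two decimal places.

22.22 hours

Thu: 8:23 AM–5:09 PM = 8 h 46 min; less 30 min break → 8 h 16 min
Fri: 10:40 AM–3:23 PM = 4 h 43 min; less 30 min break → 4 h 13 min
Sat: 10:44 AM–8:58 PM = 10 h 14 min; less 30 min break → 9 h 44 min
Total: 8 h 16 min + 4 h 13 min + 9 h 44 min = 22 h 13 min.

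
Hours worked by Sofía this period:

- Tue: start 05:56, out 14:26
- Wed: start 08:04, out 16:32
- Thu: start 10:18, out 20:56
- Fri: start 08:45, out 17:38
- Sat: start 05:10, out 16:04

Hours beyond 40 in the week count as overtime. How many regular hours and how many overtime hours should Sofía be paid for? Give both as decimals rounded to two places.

Tue: 05:56–14:26 = 8 h 30 min
Wed: 08:04–16:32 = 8 h 28 min
Thu: 10:18–20:56 = 10 h 38 min
Fri: 08:45–17:38 = 8 h 53 min
Sat: 05:10–16:04 = 10 h 54 min
Total worked: 47 h 23 min = 47.38 h.
Threshold 40 h → overtime 7 h 23 min, regular 40 h 0 min.

Regular 40.00 hours, overtime 7.38 hours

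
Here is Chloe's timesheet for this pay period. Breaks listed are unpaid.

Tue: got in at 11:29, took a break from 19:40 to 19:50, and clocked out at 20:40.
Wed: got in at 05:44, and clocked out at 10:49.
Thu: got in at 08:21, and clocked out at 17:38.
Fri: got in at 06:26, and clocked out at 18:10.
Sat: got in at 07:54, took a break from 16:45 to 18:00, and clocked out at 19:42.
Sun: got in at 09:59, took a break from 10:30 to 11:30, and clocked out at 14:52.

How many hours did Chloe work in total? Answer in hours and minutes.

Tue: 11:29–20:40 = 9 h 11 min; less 10 min break → 9 h 1 min
Wed: 05:44–10:49 = 5 h 5 min
Thu: 08:21–17:38 = 9 h 17 min
Fri: 06:26–18:10 = 11 h 44 min
Sat: 07:54–19:42 = 11 h 48 min; less 75 min break → 10 h 33 min
Sun: 09:59–14:52 = 4 h 53 min; less 60 min break → 3 h 53 min
Total: 9 h 1 min + 5 h 5 min + 9 h 17 min + 11 h 44 min + 10 h 33 min + 3 h 53 min = 49 h 33 min.

49 h 33 min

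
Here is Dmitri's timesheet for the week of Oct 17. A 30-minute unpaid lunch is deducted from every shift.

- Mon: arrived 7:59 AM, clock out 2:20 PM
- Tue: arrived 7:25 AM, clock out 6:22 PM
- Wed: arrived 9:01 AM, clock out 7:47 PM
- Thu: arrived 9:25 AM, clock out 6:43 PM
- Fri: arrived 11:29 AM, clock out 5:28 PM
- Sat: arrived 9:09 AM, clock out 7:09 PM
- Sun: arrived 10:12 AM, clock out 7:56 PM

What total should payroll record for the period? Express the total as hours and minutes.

Mon: 7:59 AM–2:20 PM = 6 h 21 min; less 30 min break → 5 h 51 min
Tue: 7:25 AM–6:22 PM = 10 h 57 min; less 30 min break → 10 h 27 min
Wed: 9:01 AM–7:47 PM = 10 h 46 min; less 30 min break → 10 h 16 min
Thu: 9:25 AM–6:43 PM = 9 h 18 min; less 30 min break → 8 h 48 min
Fri: 11:29 AM–5:28 PM = 5 h 59 min; less 30 min break → 5 h 29 min
Sat: 9:09 AM–7:09 PM = 10 h 0 min; less 30 min break → 9 h 30 min
Sun: 10:12 AM–7:56 PM = 9 h 44 min; less 30 min break → 9 h 14 min
Total: 5 h 51 min + 10 h 27 min + 10 h 16 min + 8 h 48 min + 5 h 29 min + 9 h 30 min + 9 h 14 min = 59 h 35 min.

59 h 35 min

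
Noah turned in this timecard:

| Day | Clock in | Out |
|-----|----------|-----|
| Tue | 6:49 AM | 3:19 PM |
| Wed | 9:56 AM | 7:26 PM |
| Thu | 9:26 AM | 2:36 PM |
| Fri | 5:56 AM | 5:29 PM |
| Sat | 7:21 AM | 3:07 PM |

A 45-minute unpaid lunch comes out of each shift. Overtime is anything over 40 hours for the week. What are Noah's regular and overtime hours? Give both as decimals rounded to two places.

Tue: 6:49 AM–3:19 PM = 8 h 30 min; less 45 min break → 7 h 45 min
Wed: 9:56 AM–7:26 PM = 9 h 30 min; less 45 min break → 8 h 45 min
Thu: 9:26 AM–2:36 PM = 5 h 10 min; less 45 min break → 4 h 25 min
Fri: 5:56 AM–5:29 PM = 11 h 33 min; less 45 min break → 10 h 48 min
Sat: 7:21 AM–3:07 PM = 7 h 46 min; less 45 min break → 7 h 1 min
Total worked: 38 h 44 min = 38.73 h.
Threshold 40 h → overtime 0 h 0 min, regular 38 h 44 min.

Regular 38.73 hours, overtime 0.00 hours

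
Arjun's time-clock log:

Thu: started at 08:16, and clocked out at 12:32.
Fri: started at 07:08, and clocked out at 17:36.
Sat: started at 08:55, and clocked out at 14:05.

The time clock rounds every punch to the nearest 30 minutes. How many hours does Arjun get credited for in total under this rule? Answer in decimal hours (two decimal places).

19.50 hours

Thu: in 08:16→08:30, out 12:32→12:30; 4 h 0 min
Fri: in 07:08→07:00, out 17:36→17:30; 10 h 30 min
Sat: in 08:55→09:00, out 14:05→14:00; 5 h 0 min
Total credited: 19 h 30 min.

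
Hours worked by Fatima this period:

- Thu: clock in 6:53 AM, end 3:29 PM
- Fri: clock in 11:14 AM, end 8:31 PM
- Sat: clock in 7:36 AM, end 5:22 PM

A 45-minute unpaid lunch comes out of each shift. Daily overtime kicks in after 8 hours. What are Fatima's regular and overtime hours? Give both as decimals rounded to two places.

Regular 23.85 hours, overtime 1.55 hours

Thu: 6:53 AM–3:29 PM = 8 h 36 min; less 45 min break → 7 h 51 min
Fri: 11:14 AM–8:31 PM = 9 h 17 min; less 45 min break → 8 h 32 min
Sat: 7:36 AM–5:22 PM = 9 h 46 min; less 45 min break → 9 h 1 min
Thu reg 7 h 51 min / OT 0 h 0 min; Fri reg 8 h 0 min / OT 0 h 32 min; Sat reg 8 h 0 min / OT 1 h 1 min.
Totals: regular 23 h 51 min, overtime 1 h 33 min.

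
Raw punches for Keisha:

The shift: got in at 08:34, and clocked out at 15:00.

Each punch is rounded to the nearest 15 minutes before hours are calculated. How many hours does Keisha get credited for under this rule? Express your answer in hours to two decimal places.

6.50 hours

The shift: in 08:34→08:30, out 15:00→15:00; 6 h 30 min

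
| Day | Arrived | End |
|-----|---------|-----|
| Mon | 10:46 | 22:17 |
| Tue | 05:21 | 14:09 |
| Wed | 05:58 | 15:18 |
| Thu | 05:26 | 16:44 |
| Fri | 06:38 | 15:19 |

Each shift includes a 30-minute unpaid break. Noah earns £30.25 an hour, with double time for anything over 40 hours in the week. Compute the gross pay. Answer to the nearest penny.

Mon: 10:46–22:17 = 11 h 31 min; less 30 min break → 11 h 1 min
Tue: 05:21–14:09 = 8 h 48 min; less 30 min break → 8 h 18 min
Wed: 05:58–15:18 = 9 h 20 min; less 30 min break → 8 h 50 min
Thu: 05:26–16:44 = 11 h 18 min; less 30 min break → 10 h 48 min
Fri: 06:38–15:19 = 8 h 41 min; less 30 min break → 8 h 11 min
Total worked: 47 h 8 min = 2828 min.
Regular 40 h 0 min = 2400 min at £30.25/h; overtime 7 h 8 min = 428 min at £60.50/h.
Pay = (2400 × £30.25 + 428 × £60.50) ÷ 60 = £1641.57.

£1641.57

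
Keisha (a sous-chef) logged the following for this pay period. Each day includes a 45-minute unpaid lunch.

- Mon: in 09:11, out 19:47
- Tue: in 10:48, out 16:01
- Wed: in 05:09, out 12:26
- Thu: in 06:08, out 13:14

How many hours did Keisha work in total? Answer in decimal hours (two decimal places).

27.20 hours

Mon: 09:11–19:47 = 10 h 36 min; less 45 min break → 9 h 51 min
Tue: 10:48–16:01 = 5 h 13 min; less 45 min break → 4 h 28 min
Wed: 05:09–12:26 = 7 h 17 min; less 45 min break → 6 h 32 min
Thu: 06:08–13:14 = 7 h 6 min; less 45 min break → 6 h 21 min
Total: 9 h 51 min + 4 h 28 min + 6 h 32 min + 6 h 21 min = 27 h 12 min.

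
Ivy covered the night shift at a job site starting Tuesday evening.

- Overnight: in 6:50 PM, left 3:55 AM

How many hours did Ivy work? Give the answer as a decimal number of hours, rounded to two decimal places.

Overnight: 6:50 PM → midnight = 5 h 10 min; midnight → 3:55 AM = 3 h 55 min; span 9 h 5 min

9.08 hours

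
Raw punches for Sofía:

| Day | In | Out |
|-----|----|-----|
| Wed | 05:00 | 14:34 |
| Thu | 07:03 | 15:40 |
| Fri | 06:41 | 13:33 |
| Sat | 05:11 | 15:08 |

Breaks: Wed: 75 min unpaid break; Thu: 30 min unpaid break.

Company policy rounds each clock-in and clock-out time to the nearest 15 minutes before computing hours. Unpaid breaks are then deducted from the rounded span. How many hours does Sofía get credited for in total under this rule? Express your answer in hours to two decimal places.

33.25 hours

Wed: in 05:00→05:00, out 14:34→14:30; 9 h 30 min − 75 min = 8 h 15 min
Thu: in 07:03→07:00, out 15:40→15:45; 8 h 45 min − 30 min = 8 h 15 min
Fri: in 06:41→06:45, out 13:33→13:30; 6 h 45 min
Sat: in 05:11→05:15, out 15:08→15:15; 10 h 0 min
Total credited: 33 h 15 min.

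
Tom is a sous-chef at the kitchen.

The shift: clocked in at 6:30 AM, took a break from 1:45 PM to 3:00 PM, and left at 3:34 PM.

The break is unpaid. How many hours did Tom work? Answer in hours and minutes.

7 h 49 min

The shift: 6:30 AM–3:34 PM = 9 h 4 min; less 75 min break → 7 h 49 min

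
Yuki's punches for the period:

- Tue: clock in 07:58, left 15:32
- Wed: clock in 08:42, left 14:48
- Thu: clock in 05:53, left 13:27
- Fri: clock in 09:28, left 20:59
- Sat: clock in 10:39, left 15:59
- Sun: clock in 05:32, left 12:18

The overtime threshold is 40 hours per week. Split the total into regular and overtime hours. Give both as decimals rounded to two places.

Tue: 07:58–15:32 = 7 h 34 min
Wed: 08:42–14:48 = 6 h 6 min
Thu: 05:53–13:27 = 7 h 34 min
Fri: 09:28–20:59 = 11 h 31 min
Sat: 10:39–15:59 = 5 h 20 min
Sun: 05:32–12:18 = 6 h 46 min
Total worked: 44 h 51 min = 44.85 h.
Threshold 40 h → overtime 4 h 51 min, regular 40 h 0 min.

Regular 40.00 hours, overtime 4.85 hours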